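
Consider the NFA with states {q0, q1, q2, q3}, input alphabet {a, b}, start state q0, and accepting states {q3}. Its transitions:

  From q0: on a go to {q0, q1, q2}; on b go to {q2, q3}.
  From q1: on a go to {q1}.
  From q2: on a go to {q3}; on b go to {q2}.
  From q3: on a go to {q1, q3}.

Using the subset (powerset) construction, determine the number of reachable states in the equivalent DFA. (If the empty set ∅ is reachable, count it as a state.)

Start state of the DFA: {q0}.
{q0} --a--> {q0, q1, q2}  [new]
{q0} --b--> {q2, q3}  [new]
{q0, q1, q2} --a--> {q0, q1, q2, q3}  [new]
{q0, q1, q2} --b--> {q2, q3}  [seen]
{q2, q3} --a--> {q1, q3}  [new]
{q2, q3} --b--> {q2}  [new]
{q0, q1, q2, q3} --a--> {q0, q1, q2, q3}  [seen]
{q0, q1, q2, q3} --b--> {q2, q3}  [seen]
{q1, q3} --a--> {q1, q3}  [seen]
{q1, q3} --b--> ∅  [new]
{q2} --a--> {q3}  [new]
{q2} --b--> {q2}  [seen]
∅ --a--> ∅  [seen]
∅ --b--> ∅  [seen]
{q3} --a--> {q1, q3}  [seen]
{q3} --b--> ∅  [seen]
Reachable DFA states: {q0}, {q0, q1, q2}, {q2, q3}, {q0, q1, q2, q3}, {q1, q3}, {q2}, ∅, {q3}.

8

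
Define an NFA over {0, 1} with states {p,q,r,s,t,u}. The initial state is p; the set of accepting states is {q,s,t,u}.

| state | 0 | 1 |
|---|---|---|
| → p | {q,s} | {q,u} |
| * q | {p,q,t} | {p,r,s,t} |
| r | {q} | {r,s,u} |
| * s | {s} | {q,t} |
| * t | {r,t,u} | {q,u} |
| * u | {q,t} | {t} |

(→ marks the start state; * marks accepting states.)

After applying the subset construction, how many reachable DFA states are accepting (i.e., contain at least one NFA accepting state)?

Start state of the DFA: {p}.
{p} --0--> {q,s}  [new]
{p} --1--> {q,u}  [new]
{q,s} --0--> {p,q,s,t}  [new]
{q,s} --1--> {p,q,r,s,t}  [new]
{q,u} --0--> {p,q,t}  [new]
{q,u} --1--> {p,r,s,t}  [new]
{p,q,s,t} --0--> {p,q,r,s,t,u}  [new]
{p,q,s,t} --1--> {p,q,r,s,t,u}  [seen]
{p,q,r,s,t} --0--> {p,q,r,s,t,u}  [seen]
{p,q,r,s,t} --1--> {p,q,r,s,t,u}  [seen]
{p,q,t} --0--> {p,q,r,s,t,u}  [seen]
{p,q,t} --1--> {p,q,r,s,t,u}  [seen]
{p,r,s,t} --0--> {q,r,s,t,u}  [new]
{p,r,s,t} --1--> {q,r,s,t,u}  [seen]
{p,q,r,s,t,u} --0--> {p,q,r,s,t,u}  [seen]
{p,q,r,s,t,u} --1--> {p,q,r,s,t,u}  [seen]
{q,r,s,t,u} --0--> {p,q,r,s,t,u}  [seen]
{q,r,s,t,u} --1--> {p,q,r,s,t,u}  [seen]
Reachable DFA states: {p}, {q,s}, {q,u}, {p,q,s,t}, {p,q,r,s,t}, {p,q,t}, {p,r,s,t}, {p,q,r,s,t,u}, {q,r,s,t,u}.
Accepting DFA states (contain an NFA accepting state): {q,s}, {q,u}, {p,q,s,t}, {p,q,r,s,t}, {p,q,t}, {p,r,s,t}, {p,q,r,s,t,u}, {q,r,s,t,u}.

8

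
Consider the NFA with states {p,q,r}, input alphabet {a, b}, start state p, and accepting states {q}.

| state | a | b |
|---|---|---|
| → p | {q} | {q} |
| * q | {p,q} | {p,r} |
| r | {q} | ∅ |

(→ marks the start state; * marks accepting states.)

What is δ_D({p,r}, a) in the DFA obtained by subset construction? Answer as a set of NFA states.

δ(p,a) = {q}; δ(r,a) = {q}.
Union: {q}.

{q}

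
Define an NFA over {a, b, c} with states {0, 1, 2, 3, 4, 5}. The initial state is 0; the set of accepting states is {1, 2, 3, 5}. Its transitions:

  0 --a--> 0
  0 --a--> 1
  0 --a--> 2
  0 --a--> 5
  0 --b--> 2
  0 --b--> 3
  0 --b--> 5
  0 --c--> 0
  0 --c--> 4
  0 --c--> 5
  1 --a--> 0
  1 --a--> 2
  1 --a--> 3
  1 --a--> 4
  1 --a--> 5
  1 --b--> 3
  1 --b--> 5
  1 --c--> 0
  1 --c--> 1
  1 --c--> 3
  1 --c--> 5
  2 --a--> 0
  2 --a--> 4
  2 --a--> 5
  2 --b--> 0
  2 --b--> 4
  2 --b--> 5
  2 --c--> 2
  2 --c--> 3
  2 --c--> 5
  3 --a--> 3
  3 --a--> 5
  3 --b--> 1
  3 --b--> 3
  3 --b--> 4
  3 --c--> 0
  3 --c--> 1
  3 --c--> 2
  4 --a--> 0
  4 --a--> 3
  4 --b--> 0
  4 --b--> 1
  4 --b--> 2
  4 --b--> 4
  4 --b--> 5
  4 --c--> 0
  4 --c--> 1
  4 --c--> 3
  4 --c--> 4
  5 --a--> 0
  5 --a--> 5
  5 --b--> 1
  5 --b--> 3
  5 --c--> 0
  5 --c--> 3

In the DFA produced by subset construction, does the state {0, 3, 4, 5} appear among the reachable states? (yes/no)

Start state of the DFA: {0}.
{0} --a--> {0, 1, 2, 5}  [new]
{0} --b--> {2, 3, 5}  [new]
{0} --c--> {0, 4, 5}  [new]
{0, 1, 2, 5} --a--> {0, 1, 2, 3, 4, 5}  [new]
{0, 1, 2, 5} --b--> {0, 1, 2, 3, 4, 5}  [seen]
{0, 1, 2, 5} --c--> {0, 1, 2, 3, 4, 5}  [seen]
{2, 3, 5} --a--> {0, 3, 4, 5}  [new]
{2, 3, 5} --b--> {0, 1, 3, 4, 5}  [new]
{2, 3, 5} --c--> {0, 1, 2, 3, 5}  [new]
{0, 4, 5} --a--> {0, 1, 2, 3, 5}  [seen]
{0, 4, 5} --b--> {0, 1, 2, 3, 4, 5}  [seen]
{0, 4, 5} --c--> {0, 1, 3, 4, 5}  [seen]
{0, 1, 2, 3, 4, 5} --a--> {0, 1, 2, 3, 4, 5}  [seen]
{0, 1, 2, 3, 4, 5} --b--> {0, 1, 2, 3, 4, 5}  [seen]
{0, 1, 2, 3, 4, 5} --c--> {0, 1, 2, 3, 4, 5}  [seen]
{0, 3, 4, 5} --a--> {0, 1, 2, 3, 5}  [seen]
{0, 3, 4, 5} --b--> {0, 1, 2, 3, 4, 5}  [seen]
{0, 3, 4, 5} --c--> {0, 1, 2, 3, 4, 5}  [seen]
{0, 1, 3, 4, 5} --a--> {0, 1, 2, 3, 4, 5}  [seen]
{0, 1, 3, 4, 5} --b--> {0, 1, 2, 3, 4, 5}  [seen]
{0, 1, 3, 4, 5} --c--> {0, 1, 2, 3, 4, 5}  [seen]
{0, 1, 2, 3, 5} --a--> {0, 1, 2, 3, 4, 5}  [seen]
{0, 1, 2, 3, 5} --b--> {0, 1, 2, 3, 4, 5}  [seen]
{0, 1, 2, 3, 5} --c--> {0, 1, 2, 3, 4, 5}  [seen]
Reachable DFA states: {0}, {0, 1, 2, 5}, {2, 3, 5}, {0, 4, 5}, {0, 1, 2, 3, 4, 5}, {0, 3, 4, 5}, {0, 1, 3, 4, 5}, {0, 1, 2, 3, 5}.
{0, 3, 4, 5} is among them.

yes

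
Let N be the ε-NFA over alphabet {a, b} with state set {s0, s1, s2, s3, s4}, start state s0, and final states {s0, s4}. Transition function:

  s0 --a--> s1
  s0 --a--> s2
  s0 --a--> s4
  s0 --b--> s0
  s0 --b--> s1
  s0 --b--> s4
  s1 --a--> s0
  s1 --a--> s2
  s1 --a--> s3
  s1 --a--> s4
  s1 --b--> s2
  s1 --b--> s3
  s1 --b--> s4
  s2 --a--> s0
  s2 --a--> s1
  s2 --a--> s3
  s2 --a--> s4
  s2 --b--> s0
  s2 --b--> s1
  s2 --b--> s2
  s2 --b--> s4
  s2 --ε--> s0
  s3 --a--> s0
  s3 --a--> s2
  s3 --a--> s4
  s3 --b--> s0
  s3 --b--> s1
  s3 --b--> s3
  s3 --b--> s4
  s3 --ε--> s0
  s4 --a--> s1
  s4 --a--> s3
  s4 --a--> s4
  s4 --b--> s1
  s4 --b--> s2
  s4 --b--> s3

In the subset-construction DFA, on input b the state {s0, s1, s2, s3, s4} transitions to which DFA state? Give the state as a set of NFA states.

{s0, s1, s2, s3, s4}

δ(s0,b) = {s0, s1, s4}; δ(s1,b) = {s2, s3, s4}; δ(s2,b) = {s0, s1, s2, s4}; δ(s3,b) = {s0, s1, s3, s4}; δ(s4,b) = {s1, s2, s3}.
Union: {s0, s1, s2, s3, s4}.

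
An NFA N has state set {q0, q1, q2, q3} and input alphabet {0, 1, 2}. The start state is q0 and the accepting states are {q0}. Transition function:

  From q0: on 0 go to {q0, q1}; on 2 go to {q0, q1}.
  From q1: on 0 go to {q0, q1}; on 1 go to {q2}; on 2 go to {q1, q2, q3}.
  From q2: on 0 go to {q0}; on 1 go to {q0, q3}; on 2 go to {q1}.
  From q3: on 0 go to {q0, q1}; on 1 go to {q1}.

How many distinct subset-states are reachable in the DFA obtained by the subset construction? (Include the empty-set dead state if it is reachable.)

Start state of the DFA: {q0}.
{q0} --0--> {q0, q1}  [new]
{q0} --1--> ∅  [new]
{q0} --2--> {q0, q1}  [seen]
{q0, q1} --0--> {q0, q1}  [seen]
{q0, q1} --1--> {q2}  [new]
{q0, q1} --2--> {q0, q1, q2, q3}  [new]
∅ --0--> ∅  [seen]
∅ --1--> ∅  [seen]
∅ --2--> ∅  [seen]
{q2} --0--> {q0}  [seen]
{q2} --1--> {q0, q3}  [new]
{q2} --2--> {q1}  [new]
{q0, q1, q2, q3} --0--> {q0, q1}  [seen]
{q0, q1, q2, q3} --1--> {q0, q1, q2, q3}  [seen]
{q0, q1, q2, q3} --2--> {q0, q1, q2, q3}  [seen]
{q0, q3} --0--> {q0, q1}  [seen]
{q0, q3} --1--> {q1}  [seen]
{q0, q3} --2--> {q0, q1}  [seen]
{q1} --0--> {q0, q1}  [seen]
{q1} --1--> {q2}  [seen]
{q1} --2--> {q1, q2, q3}  [new]
{q1, q2, q3} --0--> {q0, q1}  [seen]
{q1, q2, q3} --1--> {q0, q1, q2, q3}  [seen]
{q1, q2, q3} --2--> {q1, q2, q3}  [seen]
Reachable DFA states: {q0}, {q0, q1}, ∅, {q2}, {q0, q1, q2, q3}, {q0, q3}, {q1}, {q1, q2, q3}.

8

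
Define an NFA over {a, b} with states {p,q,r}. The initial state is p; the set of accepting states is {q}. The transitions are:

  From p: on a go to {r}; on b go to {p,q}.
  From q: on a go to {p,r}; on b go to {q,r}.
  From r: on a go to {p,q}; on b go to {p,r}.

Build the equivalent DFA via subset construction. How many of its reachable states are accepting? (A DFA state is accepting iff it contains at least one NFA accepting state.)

Start state of the DFA: {p}.
{p} --a--> {r}  [new]
{p} --b--> {p,q}  [new]
{r} --a--> {p,q}  [seen]
{r} --b--> {p,r}  [new]
{p,q} --a--> {p,r}  [seen]
{p,q} --b--> {p,q,r}  [new]
{p,r} --a--> {p,q,r}  [seen]
{p,r} --b--> {p,q,r}  [seen]
{p,q,r} --a--> {p,q,r}  [seen]
{p,q,r} --b--> {p,q,r}  [seen]
Reachable DFA states: {p}, {r}, {p,q}, {p,r}, {p,q,r}.
Accepting DFA states (contain an NFA accepting state): {p,q}, {p,q,r}.

2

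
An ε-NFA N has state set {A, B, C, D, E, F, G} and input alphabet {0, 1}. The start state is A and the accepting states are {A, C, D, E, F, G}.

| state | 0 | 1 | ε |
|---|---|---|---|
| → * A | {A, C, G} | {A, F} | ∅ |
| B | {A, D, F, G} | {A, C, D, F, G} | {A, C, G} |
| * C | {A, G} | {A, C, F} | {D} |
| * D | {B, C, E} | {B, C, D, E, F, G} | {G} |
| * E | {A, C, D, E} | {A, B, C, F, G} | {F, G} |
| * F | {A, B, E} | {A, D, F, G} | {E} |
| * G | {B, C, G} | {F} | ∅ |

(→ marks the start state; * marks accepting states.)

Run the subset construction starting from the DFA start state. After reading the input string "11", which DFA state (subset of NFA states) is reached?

{A, B, C, D, E, F, G}

Start: {A}.
δ(A,1) = {A, F}.
Union: {A, F}.
ε-closure gives {A, E, F, G}.
After 1: {A, E, F, G}.
δ(A,1) = {A, F}; δ(E,1) = {A, B, C, F, G}; δ(F,1) = {A, D, F, G}; δ(G,1) = {F}.
Union: {A, B, C, D, F, G}.
ε-closure gives {A, B, C, D, E, F, G}.
After 1: {A, B, C, D, E, F, G}.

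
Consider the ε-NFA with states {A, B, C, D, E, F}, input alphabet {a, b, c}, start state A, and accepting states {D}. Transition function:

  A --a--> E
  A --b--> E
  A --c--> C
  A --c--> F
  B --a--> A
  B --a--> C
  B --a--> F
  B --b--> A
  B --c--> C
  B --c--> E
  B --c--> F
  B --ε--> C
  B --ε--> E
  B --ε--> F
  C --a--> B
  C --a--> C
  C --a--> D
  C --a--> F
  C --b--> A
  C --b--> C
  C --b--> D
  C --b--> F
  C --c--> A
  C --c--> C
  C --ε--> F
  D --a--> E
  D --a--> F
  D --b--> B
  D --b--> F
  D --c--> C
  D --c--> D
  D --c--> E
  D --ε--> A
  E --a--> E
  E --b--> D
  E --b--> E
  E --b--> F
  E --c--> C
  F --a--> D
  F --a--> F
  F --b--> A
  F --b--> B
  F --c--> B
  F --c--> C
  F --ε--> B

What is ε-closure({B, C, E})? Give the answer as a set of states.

Begin with {B, C, E}.
B →ε {C, E, F}; add F.
ε-closure = {B, C, E, F}.

{B, C, E, F}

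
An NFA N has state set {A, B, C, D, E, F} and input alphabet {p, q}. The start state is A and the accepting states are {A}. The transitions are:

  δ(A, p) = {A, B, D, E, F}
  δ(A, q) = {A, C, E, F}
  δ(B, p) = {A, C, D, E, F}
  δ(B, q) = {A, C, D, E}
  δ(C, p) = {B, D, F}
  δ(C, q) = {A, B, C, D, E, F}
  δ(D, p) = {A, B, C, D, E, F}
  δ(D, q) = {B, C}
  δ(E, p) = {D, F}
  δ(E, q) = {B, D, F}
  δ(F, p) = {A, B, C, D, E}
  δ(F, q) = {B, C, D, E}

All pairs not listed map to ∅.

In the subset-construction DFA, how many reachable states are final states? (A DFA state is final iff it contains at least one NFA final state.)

Start state of the DFA: {A}.
{A} --p--> {A, B, D, E, F}  [new]
{A} --q--> {A, C, E, F}  [new]
{A, B, D, E, F} --p--> {A, B, C, D, E, F}  [new]
{A, B, D, E, F} --q--> {A, B, C, D, E, F}  [seen]
{A, C, E, F} --p--> {A, B, C, D, E, F}  [seen]
{A, C, E, F} --q--> {A, B, C, D, E, F}  [seen]
{A, B, C, D, E, F} --p--> {A, B, C, D, E, F}  [seen]
{A, B, C, D, E, F} --q--> {A, B, C, D, E, F}  [seen]
Reachable DFA states: {A}, {A, B, D, E, F}, {A, C, E, F}, {A, B, C, D, E, F}.
Accepting DFA states (contain an NFA accepting state): {A}, {A, B, D, E, F}, {A, C, E, F}, {A, B, C, D, E, F}.

4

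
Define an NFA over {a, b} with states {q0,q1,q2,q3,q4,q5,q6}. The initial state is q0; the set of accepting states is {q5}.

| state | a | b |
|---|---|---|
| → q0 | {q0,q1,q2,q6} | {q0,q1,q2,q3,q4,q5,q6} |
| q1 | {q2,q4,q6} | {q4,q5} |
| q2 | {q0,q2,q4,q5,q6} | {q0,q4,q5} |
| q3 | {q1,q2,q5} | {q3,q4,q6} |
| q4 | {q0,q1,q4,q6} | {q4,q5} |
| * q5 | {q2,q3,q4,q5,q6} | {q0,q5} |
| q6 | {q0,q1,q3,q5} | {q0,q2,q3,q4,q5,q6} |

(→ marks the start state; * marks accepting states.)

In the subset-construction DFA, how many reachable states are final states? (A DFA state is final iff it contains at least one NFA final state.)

Start state of the DFA: {q0}.
{q0} --a--> {q0,q1,q2,q6}  [new]
{q0} --b--> {q0,q1,q2,q3,q4,q5,q6}  [new]
{q0,q1,q2,q6} --a--> {q0,q1,q2,q3,q4,q5,q6}  [seen]
{q0,q1,q2,q6} --b--> {q0,q1,q2,q3,q4,q5,q6}  [seen]
{q0,q1,q2,q3,q4,q5,q6} --a--> {q0,q1,q2,q3,q4,q5,q6}  [seen]
{q0,q1,q2,q3,q4,q5,q6} --b--> {q0,q1,q2,q3,q4,q5,q6}  [seen]
Reachable DFA states: {q0}, {q0,q1,q2,q6}, {q0,q1,q2,q3,q4,q5,q6}.
Accepting DFA states (contain an NFA accepting state): {q0,q1,q2,q3,q4,q5,q6}.

1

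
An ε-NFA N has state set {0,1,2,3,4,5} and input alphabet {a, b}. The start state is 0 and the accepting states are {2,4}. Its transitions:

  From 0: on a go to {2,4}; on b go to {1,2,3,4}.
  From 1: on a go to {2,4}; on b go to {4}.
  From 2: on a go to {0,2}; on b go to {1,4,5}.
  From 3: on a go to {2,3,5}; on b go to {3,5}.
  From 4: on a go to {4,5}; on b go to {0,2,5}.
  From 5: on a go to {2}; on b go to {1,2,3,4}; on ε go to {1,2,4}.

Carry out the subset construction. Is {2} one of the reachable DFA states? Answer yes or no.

no

Start state of the DFA: {0} (ε-closure of the NFA start).
{0} --a--> {2,4}  [new]
{0} --b--> {1,2,3,4}  [new]
{2,4} --a--> {0,1,2,4,5}  [new]
{2,4} --b--> {0,1,2,4,5}  [seen]
{1,2,3,4} --a--> {0,1,2,3,4,5}  [new]
{1,2,3,4} --b--> {0,1,2,3,4,5}  [seen]
{0,1,2,4,5} --a--> {0,1,2,4,5}  [seen]
{0,1,2,4,5} --b--> {0,1,2,3,4,5}  [seen]
{0,1,2,3,4,5} --a--> {0,1,2,3,4,5}  [seen]
{0,1,2,3,4,5} --b--> {0,1,2,3,4,5}  [seen]
Reachable DFA states: {0}, {2,4}, {1,2,3,4}, {0,1,2,4,5}, {0,1,2,3,4,5}.
{2} is not among them.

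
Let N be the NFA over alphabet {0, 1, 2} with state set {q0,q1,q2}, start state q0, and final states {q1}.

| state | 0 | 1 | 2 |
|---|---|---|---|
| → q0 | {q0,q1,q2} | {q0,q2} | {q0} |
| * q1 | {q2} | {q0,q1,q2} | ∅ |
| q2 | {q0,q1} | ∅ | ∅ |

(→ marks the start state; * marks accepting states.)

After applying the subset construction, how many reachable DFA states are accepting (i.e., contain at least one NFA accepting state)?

1

Start state of the DFA: {q0}.
{q0} --0--> {q0,q1,q2}  [new]
{q0} --1--> {q0,q2}  [new]
{q0} --2--> {q0}  [seen]
{q0,q1,q2} --0--> {q0,q1,q2}  [seen]
{q0,q1,q2} --1--> {q0,q1,q2}  [seen]
{q0,q1,q2} --2--> {q0}  [seen]
{q0,q2} --0--> {q0,q1,q2}  [seen]
{q0,q2} --1--> {q0,q2}  [seen]
{q0,q2} --2--> {q0}  [seen]
Reachable DFA states: {q0}, {q0,q1,q2}, {q0,q2}.
Accepting DFA states (contain an NFA accepting state): {q0,q1,q2}.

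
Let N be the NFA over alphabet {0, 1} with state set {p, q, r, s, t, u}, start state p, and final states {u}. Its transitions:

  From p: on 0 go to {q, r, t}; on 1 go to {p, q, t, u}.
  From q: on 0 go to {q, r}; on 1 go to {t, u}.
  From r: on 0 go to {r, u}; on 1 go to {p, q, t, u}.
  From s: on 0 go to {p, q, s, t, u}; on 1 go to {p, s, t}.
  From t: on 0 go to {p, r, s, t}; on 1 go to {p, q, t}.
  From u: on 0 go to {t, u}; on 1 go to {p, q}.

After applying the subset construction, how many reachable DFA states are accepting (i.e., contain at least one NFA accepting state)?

Start state of the DFA: {p}.
{p} --0--> {q, r, t}  [new]
{p} --1--> {p, q, t, u}  [new]
{q, r, t} --0--> {p, q, r, s, t, u}  [new]
{q, r, t} --1--> {p, q, t, u}  [seen]
{p, q, t, u} --0--> {p, q, r, s, t, u}  [seen]
{p, q, t, u} --1--> {p, q, t, u}  [seen]
{p, q, r, s, t, u} --0--> {p, q, r, s, t, u}  [seen]
{p, q, r, s, t, u} --1--> {p, q, s, t, u}  [new]
{p, q, s, t, u} --0--> {p, q, r, s, t, u}  [seen]
{p, q, s, t, u} --1--> {p, q, s, t, u}  [seen]
Reachable DFA states: {p}, {q, r, t}, {p, q, t, u}, {p, q, r, s, t, u}, {p, q, s, t, u}.
Accepting DFA states (contain an NFA accepting state): {p, q, t, u}, {p, q, r, s, t, u}, {p, q, s, t, u}.

3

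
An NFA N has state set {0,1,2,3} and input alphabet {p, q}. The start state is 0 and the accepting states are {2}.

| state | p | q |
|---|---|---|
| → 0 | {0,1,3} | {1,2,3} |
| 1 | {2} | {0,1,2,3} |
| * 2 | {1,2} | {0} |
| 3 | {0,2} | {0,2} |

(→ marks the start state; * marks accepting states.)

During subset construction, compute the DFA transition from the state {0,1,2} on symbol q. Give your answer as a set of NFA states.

δ(0,q) = {1,2,3}; δ(1,q) = {0,1,2,3}; δ(2,q) = {0}.
Union: {0,1,2,3}.

{0,1,2,3}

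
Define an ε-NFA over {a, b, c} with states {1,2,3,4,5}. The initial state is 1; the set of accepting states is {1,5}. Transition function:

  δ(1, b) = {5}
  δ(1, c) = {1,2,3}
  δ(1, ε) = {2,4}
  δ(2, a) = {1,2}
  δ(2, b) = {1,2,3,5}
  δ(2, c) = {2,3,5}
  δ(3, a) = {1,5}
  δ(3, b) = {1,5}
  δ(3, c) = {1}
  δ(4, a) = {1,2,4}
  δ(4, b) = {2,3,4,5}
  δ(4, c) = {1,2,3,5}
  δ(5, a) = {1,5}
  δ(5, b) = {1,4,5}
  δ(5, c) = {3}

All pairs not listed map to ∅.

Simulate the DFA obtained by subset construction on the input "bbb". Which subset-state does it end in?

Start: {1,2,4}.
δ(1,b) = {5}; δ(2,b) = {1,2,3,5}; δ(4,b) = {2,3,4,5}.
Union: {1,2,3,4,5}.
After b: {1,2,3,4,5}.
δ(1,b) = {5}; δ(2,b) = {1,2,3,5}; δ(3,b) = {1,5}; δ(4,b) = {2,3,4,5}; δ(5,b) = {1,4,5}.
Union: {1,2,3,4,5}.
After b: {1,2,3,4,5}.
δ(1,b) = {5}; δ(2,b) = {1,2,3,5}; δ(3,b) = {1,5}; δ(4,b) = {2,3,4,5}; δ(5,b) = {1,4,5}.
Union: {1,2,3,4,5}.
After b: {1,2,3,4,5}.

{1,2,3,4,5}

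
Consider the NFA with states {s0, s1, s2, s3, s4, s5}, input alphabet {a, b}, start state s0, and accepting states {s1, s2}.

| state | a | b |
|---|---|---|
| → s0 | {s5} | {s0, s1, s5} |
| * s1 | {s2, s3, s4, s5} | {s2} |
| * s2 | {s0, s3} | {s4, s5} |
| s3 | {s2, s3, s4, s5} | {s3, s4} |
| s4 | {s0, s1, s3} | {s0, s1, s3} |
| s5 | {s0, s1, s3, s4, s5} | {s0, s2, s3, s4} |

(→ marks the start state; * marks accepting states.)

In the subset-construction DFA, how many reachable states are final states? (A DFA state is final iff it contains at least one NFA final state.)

4

Start state of the DFA: {s0}.
{s0} --a--> {s5}  [new]
{s0} --b--> {s0, s1, s5}  [new]
{s5} --a--> {s0, s1, s3, s4, s5}  [new]
{s5} --b--> {s0, s2, s3, s4}  [new]
{s0, s1, s5} --a--> {s0, s1, s2, s3, s4, s5}  [new]
{s0, s1, s5} --b--> {s0, s1, s2, s3, s4, s5}  [seen]
{s0, s1, s3, s4, s5} --a--> {s0, s1, s2, s3, s4, s5}  [seen]
{s0, s1, s3, s4, s5} --b--> {s0, s1, s2, s3, s4, s5}  [seen]
{s0, s2, s3, s4} --a--> {s0, s1, s2, s3, s4, s5}  [seen]
{s0, s2, s3, s4} --b--> {s0, s1, s3, s4, s5}  [seen]
{s0, s1, s2, s3, s4, s5} --a--> {s0, s1, s2, s3, s4, s5}  [seen]
{s0, s1, s2, s3, s4, s5} --b--> {s0, s1, s2, s3, s4, s5}  [seen]
Reachable DFA states: {s0}, {s5}, {s0, s1, s5}, {s0, s1, s3, s4, s5}, {s0, s2, s3, s4}, {s0, s1, s2, s3, s4, s5}.
Accepting DFA states (contain an NFA accepting state): {s0, s1, s5}, {s0, s1, s3, s4, s5}, {s0, s2, s3, s4}, {s0, s1, s2, s3, s4, s5}.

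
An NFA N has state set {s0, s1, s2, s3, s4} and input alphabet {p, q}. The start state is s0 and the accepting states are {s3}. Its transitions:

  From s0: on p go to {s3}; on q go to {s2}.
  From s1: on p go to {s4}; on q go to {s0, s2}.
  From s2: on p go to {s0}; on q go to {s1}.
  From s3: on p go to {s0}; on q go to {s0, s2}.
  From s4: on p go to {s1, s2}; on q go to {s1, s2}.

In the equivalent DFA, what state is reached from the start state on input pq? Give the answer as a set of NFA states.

{s0, s2}

Start: {s0}.
δ(s0,p) = {s3}.
Union: {s3}.
After p: {s3}.
δ(s3,q) = {s0, s2}.
Union: {s0, s2}.
After q: {s0, s2}.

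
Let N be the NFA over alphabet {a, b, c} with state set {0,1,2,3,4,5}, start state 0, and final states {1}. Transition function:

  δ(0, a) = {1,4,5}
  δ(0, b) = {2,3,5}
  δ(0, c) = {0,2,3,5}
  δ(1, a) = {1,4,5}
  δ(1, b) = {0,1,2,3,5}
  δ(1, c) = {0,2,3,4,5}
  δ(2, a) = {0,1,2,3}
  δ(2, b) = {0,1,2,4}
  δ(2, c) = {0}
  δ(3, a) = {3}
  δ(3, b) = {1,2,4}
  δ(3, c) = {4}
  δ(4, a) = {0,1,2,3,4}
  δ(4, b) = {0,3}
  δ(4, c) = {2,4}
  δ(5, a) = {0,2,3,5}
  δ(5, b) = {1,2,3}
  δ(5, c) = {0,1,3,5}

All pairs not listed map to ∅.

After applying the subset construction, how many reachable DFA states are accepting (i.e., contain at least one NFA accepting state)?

Start state of the DFA: {0}.
{0} --a--> {1,4,5}  [new]
{0} --b--> {2,3,5}  [new]
{0} --c--> {0,2,3,5}  [new]
{1,4,5} --a--> {0,1,2,3,4,5}  [new]
{1,4,5} --b--> {0,1,2,3,5}  [new]
{1,4,5} --c--> {0,1,2,3,4,5}  [seen]
{2,3,5} --a--> {0,1,2,3,5}  [seen]
{2,3,5} --b--> {0,1,2,3,4}  [new]
{2,3,5} --c--> {0,1,3,4,5}  [new]
{0,2,3,5} --a--> {0,1,2,3,4,5}  [seen]
{0,2,3,5} --b--> {0,1,2,3,4,5}  [seen]
{0,2,3,5} --c--> {0,1,2,3,4,5}  [seen]
{0,1,2,3,4,5} --a--> {0,1,2,3,4,5}  [seen]
{0,1,2,3,4,5} --b--> {0,1,2,3,4,5}  [seen]
{0,1,2,3,4,5} --c--> {0,1,2,3,4,5}  [seen]
{0,1,2,3,5} --a--> {0,1,2,3,4,5}  [seen]
{0,1,2,3,5} --b--> {0,1,2,3,4,5}  [seen]
{0,1,2,3,5} --c--> {0,1,2,3,4,5}  [seen]
{0,1,2,3,4} --a--> {0,1,2,3,4,5}  [seen]
{0,1,2,3,4} --b--> {0,1,2,3,4,5}  [seen]
{0,1,2,3,4} --c--> {0,2,3,4,5}  [new]
{0,1,3,4,5} --a--> {0,1,2,3,4,5}  [seen]
{0,1,3,4,5} --b--> {0,1,2,3,4,5}  [seen]
{0,1,3,4,5} --c--> {0,1,2,3,4,5}  [seen]
{0,2,3,4,5} --a--> {0,1,2,3,4,5}  [seen]
{0,2,3,4,5} --b--> {0,1,2,3,4,5}  [seen]
{0,2,3,4,5} --c--> {0,1,2,3,4,5}  [seen]
Reachable DFA states: {0}, {1,4,5}, {2,3,5}, {0,2,3,5}, {0,1,2,3,4,5}, {0,1,2,3,5}, {0,1,2,3,4}, {0,1,3,4,5}, {0,2,3,4,5}.
Accepting DFA states (contain an NFA accepting state): {1,4,5}, {0,1,2,3,4,5}, {0,1,2,3,5}, {0,1,2,3,4}, {0,1,3,4,5}.

5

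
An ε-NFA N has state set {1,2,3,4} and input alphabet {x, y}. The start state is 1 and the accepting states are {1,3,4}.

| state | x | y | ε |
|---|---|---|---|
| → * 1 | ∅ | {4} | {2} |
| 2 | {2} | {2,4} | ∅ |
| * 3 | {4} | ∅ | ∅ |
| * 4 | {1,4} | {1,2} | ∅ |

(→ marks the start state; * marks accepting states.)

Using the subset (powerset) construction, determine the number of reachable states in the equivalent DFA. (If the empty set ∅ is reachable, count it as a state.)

Start state of the DFA: {1,2} (ε-closure of the NFA start).
{1,2} --x--> {2}  [new]
{1,2} --y--> {2,4}  [new]
{2} --x--> {2}  [seen]
{2} --y--> {2,4}  [seen]
{2,4} --x--> {1,2,4}  [new]
{2,4} --y--> {1,2,4}  [seen]
{1,2,4} --x--> {1,2,4}  [seen]
{1,2,4} --y--> {1,2,4}  [seen]
Reachable DFA states: {1,2}, {2}, {2,4}, {1,2,4}.

4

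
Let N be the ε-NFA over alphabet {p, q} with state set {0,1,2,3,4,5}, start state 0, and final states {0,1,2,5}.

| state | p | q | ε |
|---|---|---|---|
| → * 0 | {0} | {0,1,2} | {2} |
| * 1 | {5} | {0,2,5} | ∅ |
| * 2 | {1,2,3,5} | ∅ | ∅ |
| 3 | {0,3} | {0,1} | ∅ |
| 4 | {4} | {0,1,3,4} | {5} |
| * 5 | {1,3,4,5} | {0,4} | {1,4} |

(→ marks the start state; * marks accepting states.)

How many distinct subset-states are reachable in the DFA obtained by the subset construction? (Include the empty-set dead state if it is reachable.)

4

Start state of the DFA: {0,2} (ε-closure of the NFA start).
{0,2} --p--> {0,1,2,3,4,5}  [new]
{0,2} --q--> {0,1,2}  [new]
{0,1,2,3,4,5} --p--> {0,1,2,3,4,5}  [seen]
{0,1,2,3,4,5} --q--> {0,1,2,3,4,5}  [seen]
{0,1,2} --p--> {0,1,2,3,4,5}  [seen]
{0,1,2} --q--> {0,1,2,4,5}  [new]
{0,1,2,4,5} --p--> {0,1,2,3,4,5}  [seen]
{0,1,2,4,5} --q--> {0,1,2,3,4,5}  [seen]
Reachable DFA states: {0,2}, {0,1,2,3,4,5}, {0,1,2}, {0,1,2,4,5}.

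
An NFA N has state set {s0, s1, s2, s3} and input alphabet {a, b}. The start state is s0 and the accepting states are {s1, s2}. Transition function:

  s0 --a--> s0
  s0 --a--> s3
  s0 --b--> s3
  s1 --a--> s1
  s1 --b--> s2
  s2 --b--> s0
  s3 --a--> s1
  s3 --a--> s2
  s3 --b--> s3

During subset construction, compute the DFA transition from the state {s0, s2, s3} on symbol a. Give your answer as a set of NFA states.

{s0, s1, s2, s3}

δ(s0,a) = {s0, s3}; δ(s2,a) = ∅; δ(s3,a) = {s1, s2}.
Union: {s0, s1, s2, s3}.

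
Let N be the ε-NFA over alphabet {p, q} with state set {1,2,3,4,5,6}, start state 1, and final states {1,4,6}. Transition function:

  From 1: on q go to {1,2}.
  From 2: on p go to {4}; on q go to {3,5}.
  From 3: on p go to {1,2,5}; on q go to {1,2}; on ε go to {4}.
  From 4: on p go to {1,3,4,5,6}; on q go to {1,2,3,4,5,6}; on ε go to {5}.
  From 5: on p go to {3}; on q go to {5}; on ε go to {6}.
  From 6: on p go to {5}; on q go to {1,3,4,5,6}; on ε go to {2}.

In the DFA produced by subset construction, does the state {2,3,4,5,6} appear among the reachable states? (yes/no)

Start state of the DFA: {1} (ε-closure of the NFA start).
{1} --p--> ∅  [new]
{1} --q--> {1,2}  [new]
∅ --p--> ∅  [seen]
∅ --q--> ∅  [seen]
{1,2} --p--> {2,4,5,6}  [new]
{1,2} --q--> {1,2,3,4,5,6}  [new]
{2,4,5,6} --p--> {1,2,3,4,5,6}  [seen]
{2,4,5,6} --q--> {1,2,3,4,5,6}  [seen]
{1,2,3,4,5,6} --p--> {1,2,3,4,5,6}  [seen]
{1,2,3,4,5,6} --q--> {1,2,3,4,5,6}  [seen]
Reachable DFA states: {1}, ∅, {1,2}, {2,4,5,6}, {1,2,3,4,5,6}.
{2,3,4,5,6} is not among them.

no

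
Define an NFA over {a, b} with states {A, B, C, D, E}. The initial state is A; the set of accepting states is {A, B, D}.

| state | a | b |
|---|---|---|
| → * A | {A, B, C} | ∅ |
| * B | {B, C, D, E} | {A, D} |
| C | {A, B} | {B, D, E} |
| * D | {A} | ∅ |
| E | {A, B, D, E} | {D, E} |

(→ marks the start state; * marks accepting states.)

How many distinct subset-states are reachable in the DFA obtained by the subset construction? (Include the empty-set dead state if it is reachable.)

Start state of the DFA: {A}.
{A} --a--> {A, B, C}  [new]
{A} --b--> ∅  [new]
{A, B, C} --a--> {A, B, C, D, E}  [new]
{A, B, C} --b--> {A, B, D, E}  [new]
∅ --a--> ∅  [seen]
∅ --b--> ∅  [seen]
{A, B, C, D, E} --a--> {A, B, C, D, E}  [seen]
{A, B, C, D, E} --b--> {A, B, D, E}  [seen]
{A, B, D, E} --a--> {A, B, C, D, E}  [seen]
{A, B, D, E} --b--> {A, D, E}  [new]
{A, D, E} --a--> {A, B, C, D, E}  [seen]
{A, D, E} --b--> {D, E}  [new]
{D, E} --a--> {A, B, D, E}  [seen]
{D, E} --b--> {D, E}  [seen]
Reachable DFA states: {A}, {A, B, C}, ∅, {A, B, C, D, E}, {A, B, D, E}, {A, D, E}, {D, E}.

7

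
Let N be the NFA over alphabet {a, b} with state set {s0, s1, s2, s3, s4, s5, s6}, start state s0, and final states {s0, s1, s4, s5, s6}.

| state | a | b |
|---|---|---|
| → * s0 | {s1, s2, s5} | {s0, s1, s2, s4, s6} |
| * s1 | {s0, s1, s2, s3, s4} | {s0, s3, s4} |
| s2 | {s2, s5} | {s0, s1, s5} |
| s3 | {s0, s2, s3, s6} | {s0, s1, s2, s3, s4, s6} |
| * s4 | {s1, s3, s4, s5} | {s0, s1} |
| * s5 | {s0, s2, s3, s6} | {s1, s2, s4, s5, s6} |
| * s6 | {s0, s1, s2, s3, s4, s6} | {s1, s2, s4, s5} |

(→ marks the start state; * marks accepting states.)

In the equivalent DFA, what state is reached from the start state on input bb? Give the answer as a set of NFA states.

Start: {s0}.
δ(s0,b) = {s0, s1, s2, s4, s6}.
Union: {s0, s1, s2, s4, s6}.
After b: {s0, s1, s2, s4, s6}.
δ(s0,b) = {s0, s1, s2, s4, s6}; δ(s1,b) = {s0, s3, s4}; δ(s2,b) = {s0, s1, s5}; δ(s4,b) = {s0, s1}; δ(s6,b) = {s1, s2, s4, s5}.
Union: {s0, s1, s2, s3, s4, s5, s6}.
After b: {s0, s1, s2, s3, s4, s5, s6}.

{s0, s1, s2, s3, s4, s5, s6}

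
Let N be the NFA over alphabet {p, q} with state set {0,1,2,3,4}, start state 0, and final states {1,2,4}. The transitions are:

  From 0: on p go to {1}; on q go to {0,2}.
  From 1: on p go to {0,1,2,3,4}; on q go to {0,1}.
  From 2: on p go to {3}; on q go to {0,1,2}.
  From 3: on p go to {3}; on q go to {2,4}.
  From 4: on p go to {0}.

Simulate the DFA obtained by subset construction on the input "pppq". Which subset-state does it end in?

Start: {0}.
δ(0,p) = {1}.
Union: {1}.
After p: {1}.
δ(1,p) = {0,1,2,3,4}.
Union: {0,1,2,3,4}.
After p: {0,1,2,3,4}.
δ(0,p) = {1}; δ(1,p) = {0,1,2,3,4}; δ(2,p) = {3}; δ(3,p) = {3}; δ(4,p) = {0}.
Union: {0,1,2,3,4}.
After p: {0,1,2,3,4}.
δ(0,q) = {0,2}; δ(1,q) = {0,1}; δ(2,q) = {0,1,2}; δ(3,q) = {2,4}; δ(4,q) = ∅.
Union: {0,1,2,4}.
After q: {0,1,2,4}.

{0,1,2,4}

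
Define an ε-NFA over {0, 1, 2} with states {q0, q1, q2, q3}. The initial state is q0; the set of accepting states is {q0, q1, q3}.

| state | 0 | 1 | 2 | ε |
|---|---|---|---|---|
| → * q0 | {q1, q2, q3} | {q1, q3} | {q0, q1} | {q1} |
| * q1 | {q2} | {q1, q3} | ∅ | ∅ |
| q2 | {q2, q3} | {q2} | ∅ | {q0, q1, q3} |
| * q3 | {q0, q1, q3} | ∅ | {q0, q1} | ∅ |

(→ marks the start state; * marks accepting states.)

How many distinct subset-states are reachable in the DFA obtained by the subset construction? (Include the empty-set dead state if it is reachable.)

Start state of the DFA: {q0, q1} (ε-closure of the NFA start).
{q0, q1} --0--> {q0, q1, q2, q3}  [new]
{q0, q1} --1--> {q1, q3}  [new]
{q0, q1} --2--> {q0, q1}  [seen]
{q0, q1, q2, q3} --0--> {q0, q1, q2, q3}  [seen]
{q0, q1, q2, q3} --1--> {q0, q1, q2, q3}  [seen]
{q0, q1, q2, q3} --2--> {q0, q1}  [seen]
{q1, q3} --0--> {q0, q1, q2, q3}  [seen]
{q1, q3} --1--> {q1, q3}  [seen]
{q1, q3} --2--> {q0, q1}  [seen]
Reachable DFA states: {q0, q1}, {q0, q1, q2, q3}, {q1, q3}.

3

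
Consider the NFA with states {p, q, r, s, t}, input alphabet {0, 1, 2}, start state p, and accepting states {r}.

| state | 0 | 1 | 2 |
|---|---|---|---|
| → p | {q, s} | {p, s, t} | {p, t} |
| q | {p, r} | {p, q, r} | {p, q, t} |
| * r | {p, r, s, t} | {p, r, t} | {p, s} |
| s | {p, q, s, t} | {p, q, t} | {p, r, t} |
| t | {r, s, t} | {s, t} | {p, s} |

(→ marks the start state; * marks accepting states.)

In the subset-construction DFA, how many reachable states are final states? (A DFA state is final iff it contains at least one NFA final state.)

Start state of the DFA: {p}.
{p} --0--> {q, s}  [new]
{p} --1--> {p, s, t}  [new]
{p} --2--> {p, t}  [new]
{q, s} --0--> {p, q, r, s, t}  [new]
{q, s} --1--> {p, q, r, t}  [new]
{q, s} --2--> {p, q, r, t}  [seen]
{p, s, t} --0--> {p, q, r, s, t}  [seen]
{p, s, t} --1--> {p, q, s, t}  [new]
{p, s, t} --2--> {p, r, s, t}  [new]
{p, t} --0--> {q, r, s, t}  [new]
{p, t} --1--> {p, s, t}  [seen]
{p, t} --2--> {p, s, t}  [seen]
{p, q, r, s, t} --0--> {p, q, r, s, t}  [seen]
{p, q, r, s, t} --1--> {p, q, r, s, t}  [seen]
{p, q, r, s, t} --2--> {p, q, r, s, t}  [seen]
{p, q, r, t} --0--> {p, q, r, s, t}  [seen]
{p, q, r, t} --1--> {p, q, r, s, t}  [seen]
{p, q, r, t} --2--> {p, q, s, t}  [seen]
{p, q, s, t} --0--> {p, q, r, s, t}  [seen]
{p, q, s, t} --1--> {p, q, r, s, t}  [seen]
{p, q, s, t} --2--> {p, q, r, s, t}  [seen]
{p, r, s, t} --0--> {p, q, r, s, t}  [seen]
{p, r, s, t} --1--> {p, q, r, s, t}  [seen]
{p, r, s, t} --2--> {p, r, s, t}  [seen]
{q, r, s, t} --0--> {p, q, r, s, t}  [seen]
{q, r, s, t} --1--> {p, q, r, s, t}  [seen]
{q, r, s, t} --2--> {p, q, r, s, t}  [seen]
Reachable DFA states: {p}, {q, s}, {p, s, t}, {p, t}, {p, q, r, s, t}, {p, q, r, t}, {p, q, s, t}, {p, r, s, t}, {q, r, s, t}.
Accepting DFA states (contain an NFA accepting state): {p, q, r, s, t}, {p, q, r, t}, {p, r, s, t}, {q, r, s, t}.

4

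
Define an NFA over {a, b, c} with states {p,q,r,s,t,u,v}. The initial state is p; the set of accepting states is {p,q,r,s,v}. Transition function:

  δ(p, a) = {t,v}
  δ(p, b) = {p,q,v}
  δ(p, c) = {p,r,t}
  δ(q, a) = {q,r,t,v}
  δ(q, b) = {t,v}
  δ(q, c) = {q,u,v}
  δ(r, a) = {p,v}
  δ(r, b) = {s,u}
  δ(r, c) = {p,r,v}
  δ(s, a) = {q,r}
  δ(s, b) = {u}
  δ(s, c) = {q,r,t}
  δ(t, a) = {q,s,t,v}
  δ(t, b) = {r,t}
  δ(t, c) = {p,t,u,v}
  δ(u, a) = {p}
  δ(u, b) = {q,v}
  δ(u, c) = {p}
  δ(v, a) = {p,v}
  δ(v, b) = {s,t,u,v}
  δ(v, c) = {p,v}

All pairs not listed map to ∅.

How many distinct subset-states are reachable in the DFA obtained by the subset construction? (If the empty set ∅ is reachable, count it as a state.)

14

Start state of the DFA: {p}.
{p} --a--> {t,v}  [new]
{p} --b--> {p,q,v}  [new]
{p} --c--> {p,r,t}  [new]
{t,v} --a--> {p,q,s,t,v}  [new]
{t,v} --b--> {r,s,t,u,v}  [new]
{t,v} --c--> {p,t,u,v}  [new]
{p,q,v} --a--> {p,q,r,t,v}  [new]
{p,q,v} --b--> {p,q,s,t,u,v}  [new]
{p,q,v} --c--> {p,q,r,t,u,v}  [new]
{p,r,t} --a--> {p,q,s,t,v}  [seen]
{p,r,t} --b--> {p,q,r,s,t,u,v}  [new]
{p,r,t} --c--> {p,r,t,u,v}  [new]
{p,q,s,t,v} --a--> {p,q,r,s,t,v}  [new]
{p,q,s,t,v} --b--> {p,q,r,s,t,u,v}  [seen]
{p,q,s,t,v} --c--> {p,q,r,t,u,v}  [seen]
{r,s,t,u,v} --a--> {p,q,r,s,t,v}  [seen]
{r,s,t,u,v} --b--> {q,r,s,t,u,v}  [new]
{r,s,t,u,v} --c--> {p,q,r,t,u,v}  [seen]
{p,t,u,v} --a--> {p,q,s,t,v}  [seen]
{p,t,u,v} --b--> {p,q,r,s,t,u,v}  [seen]
{p,t,u,v} --c--> {p,r,t,u,v}  [seen]
{p,q,r,t,v} --a--> {p,q,r,s,t,v}  [seen]
{p,q,r,t,v} --b--> {p,q,r,s,t,u,v}  [seen]
{p,q,r,t,v} --c--> {p,q,r,t,u,v}  [seen]
{p,q,s,t,u,v} --a--> {p,q,r,s,t,v}  [seen]
{p,q,s,t,u,v} --b--> {p,q,r,s,t,u,v}  [seen]
{p,q,s,t,u,v} --c--> {p,q,r,t,u,v}  [seen]
{p,q,r,t,u,v} --a--> {p,q,r,s,t,v}  [seen]
{p,q,r,t,u,v} --b--> {p,q,r,s,t,u,v}  [seen]
{p,q,r,t,u,v} --c--> {p,q,r,t,u,v}  [seen]
{p,q,r,s,t,u,v} --a--> {p,q,r,s,t,v}  [seen]
{p,q,r,s,t,u,v} --b--> {p,q,r,s,t,u,v}  [seen]
{p,q,r,s,t,u,v} --c--> {p,q,r,t,u,v}  [seen]
{p,r,t,u,v} --a--> {p,q,s,t,v}  [seen]
{p,r,t,u,v} --b--> {p,q,r,s,t,u,v}  [seen]
{p,r,t,u,v} --c--> {p,r,t,u,v}  [seen]
{p,q,r,s,t,v} --a--> {p,q,r,s,t,v}  [seen]
{p,q,r,s,t,v} --b--> {p,q,r,s,t,u,v}  [seen]
{p,q,r,s,t,v} --c--> {p,q,r,t,u,v}  [seen]
{q,r,s,t,u,v} --a--> {p,q,r,s,t,v}  [seen]
{q,r,s,t,u,v} --b--> {q,r,s,t,u,v}  [seen]
{q,r,s,t,u,v} --c--> {p,q,r,t,u,v}  [seen]
Reachable DFA states: {p}, {t,v}, {p,q,v}, {p,r,t}, {p,q,s,t,v}, {r,s,t,u,v}, {p,t,u,v}, {p,q,r,t,v}, {p,q,s,t,u,v}, {p,q,r,t,u,v}, {p,q,r,s,t,u,v}, {p,r,t,u,v}, {p,q,r,s,t,v}, {q,r,s,t,u,v}.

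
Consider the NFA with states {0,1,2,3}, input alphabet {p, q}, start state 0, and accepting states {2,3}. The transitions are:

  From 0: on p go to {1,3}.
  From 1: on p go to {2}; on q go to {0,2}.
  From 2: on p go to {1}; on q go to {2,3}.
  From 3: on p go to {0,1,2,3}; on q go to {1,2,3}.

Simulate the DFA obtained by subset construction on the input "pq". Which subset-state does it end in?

Start: {0}.
δ(0,p) = {1,3}.
Union: {1,3}.
After p: {1,3}.
δ(1,q) = {0,2}; δ(3,q) = {1,2,3}.
Union: {0,1,2,3}.
After q: {0,1,2,3}.

{0,1,2,3}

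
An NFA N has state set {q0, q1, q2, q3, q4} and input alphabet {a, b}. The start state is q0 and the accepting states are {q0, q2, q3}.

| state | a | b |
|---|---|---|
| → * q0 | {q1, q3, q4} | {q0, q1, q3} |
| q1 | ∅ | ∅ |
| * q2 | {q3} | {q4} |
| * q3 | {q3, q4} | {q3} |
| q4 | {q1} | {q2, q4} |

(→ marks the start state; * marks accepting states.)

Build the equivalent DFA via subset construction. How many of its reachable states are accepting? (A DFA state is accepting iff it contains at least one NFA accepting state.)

4

Start state of the DFA: {q0}.
{q0} --a--> {q1, q3, q4}  [new]
{q0} --b--> {q0, q1, q3}  [new]
{q1, q3, q4} --a--> {q1, q3, q4}  [seen]
{q1, q3, q4} --b--> {q2, q3, q4}  [new]
{q0, q1, q3} --a--> {q1, q3, q4}  [seen]
{q0, q1, q3} --b--> {q0, q1, q3}  [seen]
{q2, q3, q4} --a--> {q1, q3, q4}  [seen]
{q2, q3, q4} --b--> {q2, q3, q4}  [seen]
Reachable DFA states: {q0}, {q1, q3, q4}, {q0, q1, q3}, {q2, q3, q4}.
Accepting DFA states (contain an NFA accepting state): {q0}, {q1, q3, q4}, {q0, q1, q3}, {q2, q3, q4}.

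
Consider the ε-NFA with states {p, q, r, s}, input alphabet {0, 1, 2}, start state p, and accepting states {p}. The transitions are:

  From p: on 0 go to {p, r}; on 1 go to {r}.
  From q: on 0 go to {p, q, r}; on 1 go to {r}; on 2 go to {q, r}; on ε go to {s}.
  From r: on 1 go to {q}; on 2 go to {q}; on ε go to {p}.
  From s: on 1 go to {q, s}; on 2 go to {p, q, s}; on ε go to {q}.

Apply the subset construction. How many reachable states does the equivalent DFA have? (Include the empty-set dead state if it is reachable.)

Start state of the DFA: {p} (ε-closure of the NFA start).
{p} --0--> {p, r}  [new]
{p} --1--> {p, r}  [seen]
{p} --2--> ∅  [new]
{p, r} --0--> {p, r}  [seen]
{p, r} --1--> {p, q, r, s}  [new]
{p, r} --2--> {q, s}  [new]
∅ --0--> ∅  [seen]
∅ --1--> ∅  [seen]
∅ --2--> ∅  [seen]
{p, q, r, s} --0--> {p, q, r, s}  [seen]
{p, q, r, s} --1--> {p, q, r, s}  [seen]
{p, q, r, s} --2--> {p, q, r, s}  [seen]
{q, s} --0--> {p, q, r, s}  [seen]
{q, s} --1--> {p, q, r, s}  [seen]
{q, s} --2--> {p, q, r, s}  [seen]
Reachable DFA states: {p}, {p, r}, ∅, {p, q, r, s}, {q, s}.

5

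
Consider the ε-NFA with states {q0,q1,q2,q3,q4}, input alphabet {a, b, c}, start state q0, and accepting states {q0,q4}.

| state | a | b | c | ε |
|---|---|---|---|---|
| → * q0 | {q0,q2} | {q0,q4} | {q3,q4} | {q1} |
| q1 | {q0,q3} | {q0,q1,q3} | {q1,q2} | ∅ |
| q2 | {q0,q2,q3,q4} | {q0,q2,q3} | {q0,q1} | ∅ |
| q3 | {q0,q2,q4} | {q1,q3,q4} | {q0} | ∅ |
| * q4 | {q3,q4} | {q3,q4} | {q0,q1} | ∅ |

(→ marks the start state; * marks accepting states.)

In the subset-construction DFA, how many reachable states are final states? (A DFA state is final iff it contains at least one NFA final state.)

Start state of the DFA: {q0,q1} (ε-closure of the NFA start).
{q0,q1} --a--> {q0,q1,q2,q3}  [new]
{q0,q1} --b--> {q0,q1,q3,q4}  [new]
{q0,q1} --c--> {q1,q2,q3,q4}  [new]
{q0,q1,q2,q3} --a--> {q0,q1,q2,q3,q4}  [new]
{q0,q1,q2,q3} --b--> {q0,q1,q2,q3,q4}  [seen]
{q0,q1,q2,q3} --c--> {q0,q1,q2,q3,q4}  [seen]
{q0,q1,q3,q4} --a--> {q0,q1,q2,q3,q4}  [seen]
{q0,q1,q3,q4} --b--> {q0,q1,q3,q4}  [seen]
{q0,q1,q3,q4} --c--> {q0,q1,q2,q3,q4}  [seen]
{q1,q2,q3,q4} --a--> {q0,q1,q2,q3,q4}  [seen]
{q1,q2,q3,q4} --b--> {q0,q1,q2,q3,q4}  [seen]
{q1,q2,q3,q4} --c--> {q0,q1,q2}  [new]
{q0,q1,q2,q3,q4} --a--> {q0,q1,q2,q3,q4}  [seen]
{q0,q1,q2,q3,q4} --b--> {q0,q1,q2,q3,q4}  [seen]
{q0,q1,q2,q3,q4} --c--> {q0,q1,q2,q3,q4}  [seen]
{q0,q1,q2} --a--> {q0,q1,q2,q3,q4}  [seen]
{q0,q1,q2} --b--> {q0,q1,q2,q3,q4}  [seen]
{q0,q1,q2} --c--> {q0,q1,q2,q3,q4}  [seen]
Reachable DFA states: {q0,q1}, {q0,q1,q2,q3}, {q0,q1,q3,q4}, {q1,q2,q3,q4}, {q0,q1,q2,q3,q4}, {q0,q1,q2}.
Accepting DFA states (contain an NFA accepting state): {q0,q1}, {q0,q1,q2,q3}, {q0,q1,q3,q4}, {q1,q2,q3,q4}, {q0,q1,q2,q3,q4}, {q0,q1,q2}.

6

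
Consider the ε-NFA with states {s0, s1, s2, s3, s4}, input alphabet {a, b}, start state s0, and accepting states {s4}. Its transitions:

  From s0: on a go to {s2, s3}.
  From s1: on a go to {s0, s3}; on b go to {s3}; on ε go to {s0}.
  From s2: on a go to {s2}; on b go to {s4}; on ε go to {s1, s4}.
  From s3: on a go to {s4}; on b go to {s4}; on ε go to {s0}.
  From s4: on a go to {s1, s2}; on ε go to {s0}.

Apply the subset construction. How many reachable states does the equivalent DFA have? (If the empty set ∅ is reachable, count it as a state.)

Start state of the DFA: {s0} (ε-closure of the NFA start).
{s0} --a--> {s0, s1, s2, s3, s4}  [new]
{s0} --b--> ∅  [new]
{s0, s1, s2, s3, s4} --a--> {s0, s1, s2, s3, s4}  [seen]
{s0, s1, s2, s3, s4} --b--> {s0, s3, s4}  [new]
∅ --a--> ∅  [seen]
∅ --b--> ∅  [seen]
{s0, s3, s4} --a--> {s0, s1, s2, s3, s4}  [seen]
{s0, s3, s4} --b--> {s0, s4}  [new]
{s0, s4} --a--> {s0, s1, s2, s3, s4}  [seen]
{s0, s4} --b--> ∅  [seen]
Reachable DFA states: {s0}, {s0, s1, s2, s3, s4}, ∅, {s0, s3, s4}, {s0, s4}.

5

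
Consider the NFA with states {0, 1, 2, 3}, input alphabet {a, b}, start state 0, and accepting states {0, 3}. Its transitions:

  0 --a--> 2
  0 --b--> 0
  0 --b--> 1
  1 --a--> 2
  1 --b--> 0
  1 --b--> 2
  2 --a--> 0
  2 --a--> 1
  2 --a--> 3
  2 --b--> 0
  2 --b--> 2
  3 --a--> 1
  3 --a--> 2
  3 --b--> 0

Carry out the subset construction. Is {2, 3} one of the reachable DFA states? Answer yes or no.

Start state of the DFA: {0}.
{0} --a--> {2}  [new]
{0} --b--> {0, 1}  [new]
{2} --a--> {0, 1, 3}  [new]
{2} --b--> {0, 2}  [new]
{0, 1} --a--> {2}  [seen]
{0, 1} --b--> {0, 1, 2}  [new]
{0, 1, 3} --a--> {1, 2}  [new]
{0, 1, 3} --b--> {0, 1, 2}  [seen]
{0, 2} --a--> {0, 1, 2, 3}  [new]
{0, 2} --b--> {0, 1, 2}  [seen]
{0, 1, 2} --a--> {0, 1, 2, 3}  [seen]
{0, 1, 2} --b--> {0, 1, 2}  [seen]
{1, 2} --a--> {0, 1, 2, 3}  [seen]
{1, 2} --b--> {0, 2}  [seen]
{0, 1, 2, 3} --a--> {0, 1, 2, 3}  [seen]
{0, 1, 2, 3} --b--> {0, 1, 2}  [seen]
Reachable DFA states: {0}, {2}, {0, 1}, {0, 1, 3}, {0, 2}, {0, 1, 2}, {1, 2}, {0, 1, 2, 3}.
{2, 3} is not among them.

no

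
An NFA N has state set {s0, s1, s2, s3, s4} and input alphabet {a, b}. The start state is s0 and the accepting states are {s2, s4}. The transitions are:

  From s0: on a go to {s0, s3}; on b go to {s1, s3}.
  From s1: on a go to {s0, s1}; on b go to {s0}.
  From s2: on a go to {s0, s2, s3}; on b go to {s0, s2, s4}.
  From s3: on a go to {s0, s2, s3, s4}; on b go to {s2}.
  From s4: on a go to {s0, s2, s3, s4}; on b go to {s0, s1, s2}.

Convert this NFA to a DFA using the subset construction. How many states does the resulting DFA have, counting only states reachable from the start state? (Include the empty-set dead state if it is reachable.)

9

Start state of the DFA: {s0}.
{s0} --a--> {s0, s3}  [new]
{s0} --b--> {s1, s3}  [new]
{s0, s3} --a--> {s0, s2, s3, s4}  [new]
{s0, s3} --b--> {s1, s2, s3}  [new]
{s1, s3} --a--> {s0, s1, s2, s3, s4}  [new]
{s1, s3} --b--> {s0, s2}  [new]
{s0, s2, s3, s4} --a--> {s0, s2, s3, s4}  [seen]
{s0, s2, s3, s4} --b--> {s0, s1, s2, s3, s4}  [seen]
{s1, s2, s3} --a--> {s0, s1, s2, s3, s4}  [seen]
{s1, s2, s3} --b--> {s0, s2, s4}  [new]
{s0, s1, s2, s3, s4} --a--> {s0, s1, s2, s3, s4}  [seen]
{s0, s1, s2, s3, s4} --b--> {s0, s1, s2, s3, s4}  [seen]
{s0, s2} --a--> {s0, s2, s3}  [new]
{s0, s2} --b--> {s0, s1, s2, s3, s4}  [seen]
{s0, s2, s4} --a--> {s0, s2, s3, s4}  [seen]
{s0, s2, s4} --b--> {s0, s1, s2, s3, s4}  [seen]
{s0, s2, s3} --a--> {s0, s2, s3, s4}  [seen]
{s0, s2, s3} --b--> {s0, s1, s2, s3, s4}  [seen]
Reachable DFA states: {s0}, {s0, s3}, {s1, s3}, {s0, s2, s3, s4}, {s1, s2, s3}, {s0, s1, s2, s3, s4}, {s0, s2}, {s0, s2, s4}, {s0, s2, s3}.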